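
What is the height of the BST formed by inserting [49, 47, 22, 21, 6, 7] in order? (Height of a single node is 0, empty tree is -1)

Insertion order: [49, 47, 22, 21, 6, 7]
Tree (level-order array): [49, 47, None, 22, None, 21, None, 6, None, None, 7]
Compute height bottom-up (empty subtree = -1):
  height(7) = 1 + max(-1, -1) = 0
  height(6) = 1 + max(-1, 0) = 1
  height(21) = 1 + max(1, -1) = 2
  height(22) = 1 + max(2, -1) = 3
  height(47) = 1 + max(3, -1) = 4
  height(49) = 1 + max(4, -1) = 5
Height = 5


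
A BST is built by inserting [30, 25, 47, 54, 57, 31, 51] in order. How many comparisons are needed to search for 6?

Search path for 6: 30 -> 25
Found: False
Comparisons: 2


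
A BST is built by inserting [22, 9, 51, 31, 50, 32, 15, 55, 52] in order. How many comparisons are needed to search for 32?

Search path for 32: 22 -> 51 -> 31 -> 50 -> 32
Found: True
Comparisons: 5


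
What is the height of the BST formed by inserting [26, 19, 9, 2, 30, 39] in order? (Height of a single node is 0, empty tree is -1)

Insertion order: [26, 19, 9, 2, 30, 39]
Tree (level-order array): [26, 19, 30, 9, None, None, 39, 2]
Compute height bottom-up (empty subtree = -1):
  height(2) = 1 + max(-1, -1) = 0
  height(9) = 1 + max(0, -1) = 1
  height(19) = 1 + max(1, -1) = 2
  height(39) = 1 + max(-1, -1) = 0
  height(30) = 1 + max(-1, 0) = 1
  height(26) = 1 + max(2, 1) = 3
Height = 3


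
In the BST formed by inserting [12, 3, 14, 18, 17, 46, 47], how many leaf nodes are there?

Tree built from: [12, 3, 14, 18, 17, 46, 47]
Tree (level-order array): [12, 3, 14, None, None, None, 18, 17, 46, None, None, None, 47]
Rule: A leaf has 0 children.
Per-node child counts:
  node 12: 2 child(ren)
  node 3: 0 child(ren)
  node 14: 1 child(ren)
  node 18: 2 child(ren)
  node 17: 0 child(ren)
  node 46: 1 child(ren)
  node 47: 0 child(ren)
Matching nodes: [3, 17, 47]
Count of leaf nodes: 3


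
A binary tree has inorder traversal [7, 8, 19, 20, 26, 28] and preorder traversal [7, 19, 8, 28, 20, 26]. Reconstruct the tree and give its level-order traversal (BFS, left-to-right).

Inorder:  [7, 8, 19, 20, 26, 28]
Preorder: [7, 19, 8, 28, 20, 26]
Algorithm: preorder visits root first, so consume preorder in order;
for each root, split the current inorder slice at that value into
left-subtree inorder and right-subtree inorder, then recurse.
Recursive splits:
  root=7; inorder splits into left=[], right=[8, 19, 20, 26, 28]
  root=19; inorder splits into left=[8], right=[20, 26, 28]
  root=8; inorder splits into left=[], right=[]
  root=28; inorder splits into left=[20, 26], right=[]
  root=20; inorder splits into left=[], right=[26]
  root=26; inorder splits into left=[], right=[]
Reconstructed level-order: [7, 19, 8, 28, 20, 26]


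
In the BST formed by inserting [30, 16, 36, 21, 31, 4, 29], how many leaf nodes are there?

Tree built from: [30, 16, 36, 21, 31, 4, 29]
Tree (level-order array): [30, 16, 36, 4, 21, 31, None, None, None, None, 29]
Rule: A leaf has 0 children.
Per-node child counts:
  node 30: 2 child(ren)
  node 16: 2 child(ren)
  node 4: 0 child(ren)
  node 21: 1 child(ren)
  node 29: 0 child(ren)
  node 36: 1 child(ren)
  node 31: 0 child(ren)
Matching nodes: [4, 29, 31]
Count of leaf nodes: 3


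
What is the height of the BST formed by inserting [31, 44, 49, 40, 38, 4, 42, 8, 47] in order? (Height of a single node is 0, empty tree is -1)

Insertion order: [31, 44, 49, 40, 38, 4, 42, 8, 47]
Tree (level-order array): [31, 4, 44, None, 8, 40, 49, None, None, 38, 42, 47]
Compute height bottom-up (empty subtree = -1):
  height(8) = 1 + max(-1, -1) = 0
  height(4) = 1 + max(-1, 0) = 1
  height(38) = 1 + max(-1, -1) = 0
  height(42) = 1 + max(-1, -1) = 0
  height(40) = 1 + max(0, 0) = 1
  height(47) = 1 + max(-1, -1) = 0
  height(49) = 1 + max(0, -1) = 1
  height(44) = 1 + max(1, 1) = 2
  height(31) = 1 + max(1, 2) = 3
Height = 3


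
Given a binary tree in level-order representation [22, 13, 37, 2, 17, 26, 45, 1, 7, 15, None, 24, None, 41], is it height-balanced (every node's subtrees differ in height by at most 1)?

Tree (level-order array): [22, 13, 37, 2, 17, 26, 45, 1, 7, 15, None, 24, None, 41]
Definition: a tree is height-balanced if, at every node, |h(left) - h(right)| <= 1 (empty subtree has height -1).
Bottom-up per-node check:
  node 1: h_left=-1, h_right=-1, diff=0 [OK], height=0
  node 7: h_left=-1, h_right=-1, diff=0 [OK], height=0
  node 2: h_left=0, h_right=0, diff=0 [OK], height=1
  node 15: h_left=-1, h_right=-1, diff=0 [OK], height=0
  node 17: h_left=0, h_right=-1, diff=1 [OK], height=1
  node 13: h_left=1, h_right=1, diff=0 [OK], height=2
  node 24: h_left=-1, h_right=-1, diff=0 [OK], height=0
  node 26: h_left=0, h_right=-1, diff=1 [OK], height=1
  node 41: h_left=-1, h_right=-1, diff=0 [OK], height=0
  node 45: h_left=0, h_right=-1, diff=1 [OK], height=1
  node 37: h_left=1, h_right=1, diff=0 [OK], height=2
  node 22: h_left=2, h_right=2, diff=0 [OK], height=3
All nodes satisfy the balance condition.
Result: Balanced


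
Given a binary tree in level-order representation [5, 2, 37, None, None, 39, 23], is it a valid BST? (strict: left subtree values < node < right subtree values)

Level-order array: [5, 2, 37, None, None, 39, 23]
Validate using subtree bounds (lo, hi): at each node, require lo < value < hi,
then recurse left with hi=value and right with lo=value.
Preorder trace (stopping at first violation):
  at node 5 with bounds (-inf, +inf): OK
  at node 2 with bounds (-inf, 5): OK
  at node 37 with bounds (5, +inf): OK
  at node 39 with bounds (5, 37): VIOLATION
Node 39 violates its bound: not (5 < 39 < 37).
Result: Not a valid BST


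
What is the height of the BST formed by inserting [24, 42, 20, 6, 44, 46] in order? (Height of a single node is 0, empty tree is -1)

Insertion order: [24, 42, 20, 6, 44, 46]
Tree (level-order array): [24, 20, 42, 6, None, None, 44, None, None, None, 46]
Compute height bottom-up (empty subtree = -1):
  height(6) = 1 + max(-1, -1) = 0
  height(20) = 1 + max(0, -1) = 1
  height(46) = 1 + max(-1, -1) = 0
  height(44) = 1 + max(-1, 0) = 1
  height(42) = 1 + max(-1, 1) = 2
  height(24) = 1 + max(1, 2) = 3
Height = 3


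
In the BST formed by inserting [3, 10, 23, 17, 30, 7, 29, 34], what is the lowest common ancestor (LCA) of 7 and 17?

Tree insertion order: [3, 10, 23, 17, 30, 7, 29, 34]
Tree (level-order array): [3, None, 10, 7, 23, None, None, 17, 30, None, None, 29, 34]
In a BST, the LCA of p=7, q=17 is the first node v on the
root-to-leaf path with p <= v <= q (go left if both < v, right if both > v).
Walk from root:
  at 3: both 7 and 17 > 3, go right
  at 10: 7 <= 10 <= 17, this is the LCA
LCA = 10


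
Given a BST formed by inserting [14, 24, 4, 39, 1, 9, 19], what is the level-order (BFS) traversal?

Tree insertion order: [14, 24, 4, 39, 1, 9, 19]
Tree (level-order array): [14, 4, 24, 1, 9, 19, 39]
BFS from the root, enqueuing left then right child of each popped node:
  queue [14] -> pop 14, enqueue [4, 24], visited so far: [14]
  queue [4, 24] -> pop 4, enqueue [1, 9], visited so far: [14, 4]
  queue [24, 1, 9] -> pop 24, enqueue [19, 39], visited so far: [14, 4, 24]
  queue [1, 9, 19, 39] -> pop 1, enqueue [none], visited so far: [14, 4, 24, 1]
  queue [9, 19, 39] -> pop 9, enqueue [none], visited so far: [14, 4, 24, 1, 9]
  queue [19, 39] -> pop 19, enqueue [none], visited so far: [14, 4, 24, 1, 9, 19]
  queue [39] -> pop 39, enqueue [none], visited so far: [14, 4, 24, 1, 9, 19, 39]
Result: [14, 4, 24, 1, 9, 19, 39]


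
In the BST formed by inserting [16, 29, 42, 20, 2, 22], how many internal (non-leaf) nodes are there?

Tree built from: [16, 29, 42, 20, 2, 22]
Tree (level-order array): [16, 2, 29, None, None, 20, 42, None, 22]
Rule: An internal node has at least one child.
Per-node child counts:
  node 16: 2 child(ren)
  node 2: 0 child(ren)
  node 29: 2 child(ren)
  node 20: 1 child(ren)
  node 22: 0 child(ren)
  node 42: 0 child(ren)
Matching nodes: [16, 29, 20]
Count of internal (non-leaf) nodes: 3


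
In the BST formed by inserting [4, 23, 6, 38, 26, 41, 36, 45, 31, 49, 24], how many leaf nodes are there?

Tree built from: [4, 23, 6, 38, 26, 41, 36, 45, 31, 49, 24]
Tree (level-order array): [4, None, 23, 6, 38, None, None, 26, 41, 24, 36, None, 45, None, None, 31, None, None, 49]
Rule: A leaf has 0 children.
Per-node child counts:
  node 4: 1 child(ren)
  node 23: 2 child(ren)
  node 6: 0 child(ren)
  node 38: 2 child(ren)
  node 26: 2 child(ren)
  node 24: 0 child(ren)
  node 36: 1 child(ren)
  node 31: 0 child(ren)
  node 41: 1 child(ren)
  node 45: 1 child(ren)
  node 49: 0 child(ren)
Matching nodes: [6, 24, 31, 49]
Count of leaf nodes: 4


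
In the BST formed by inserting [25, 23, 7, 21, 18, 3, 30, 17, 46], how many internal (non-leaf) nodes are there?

Tree built from: [25, 23, 7, 21, 18, 3, 30, 17, 46]
Tree (level-order array): [25, 23, 30, 7, None, None, 46, 3, 21, None, None, None, None, 18, None, 17]
Rule: An internal node has at least one child.
Per-node child counts:
  node 25: 2 child(ren)
  node 23: 1 child(ren)
  node 7: 2 child(ren)
  node 3: 0 child(ren)
  node 21: 1 child(ren)
  node 18: 1 child(ren)
  node 17: 0 child(ren)
  node 30: 1 child(ren)
  node 46: 0 child(ren)
Matching nodes: [25, 23, 7, 21, 18, 30]
Count of internal (non-leaf) nodes: 6


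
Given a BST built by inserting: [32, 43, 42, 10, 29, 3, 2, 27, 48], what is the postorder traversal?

Tree insertion order: [32, 43, 42, 10, 29, 3, 2, 27, 48]
Tree (level-order array): [32, 10, 43, 3, 29, 42, 48, 2, None, 27]
Postorder traversal: [2, 3, 27, 29, 10, 42, 48, 43, 32]


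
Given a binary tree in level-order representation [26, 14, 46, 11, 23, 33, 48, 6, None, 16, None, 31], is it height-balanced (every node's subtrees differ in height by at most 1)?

Tree (level-order array): [26, 14, 46, 11, 23, 33, 48, 6, None, 16, None, 31]
Definition: a tree is height-balanced if, at every node, |h(left) - h(right)| <= 1 (empty subtree has height -1).
Bottom-up per-node check:
  node 6: h_left=-1, h_right=-1, diff=0 [OK], height=0
  node 11: h_left=0, h_right=-1, diff=1 [OK], height=1
  node 16: h_left=-1, h_right=-1, diff=0 [OK], height=0
  node 23: h_left=0, h_right=-1, diff=1 [OK], height=1
  node 14: h_left=1, h_right=1, diff=0 [OK], height=2
  node 31: h_left=-1, h_right=-1, diff=0 [OK], height=0
  node 33: h_left=0, h_right=-1, diff=1 [OK], height=1
  node 48: h_left=-1, h_right=-1, diff=0 [OK], height=0
  node 46: h_left=1, h_right=0, diff=1 [OK], height=2
  node 26: h_left=2, h_right=2, diff=0 [OK], height=3
All nodes satisfy the balance condition.
Result: Balanced


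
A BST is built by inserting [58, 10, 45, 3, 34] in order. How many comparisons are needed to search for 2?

Search path for 2: 58 -> 10 -> 3
Found: False
Comparisons: 3


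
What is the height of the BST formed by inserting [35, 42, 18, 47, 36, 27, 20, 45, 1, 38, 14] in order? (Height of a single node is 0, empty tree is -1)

Insertion order: [35, 42, 18, 47, 36, 27, 20, 45, 1, 38, 14]
Tree (level-order array): [35, 18, 42, 1, 27, 36, 47, None, 14, 20, None, None, 38, 45]
Compute height bottom-up (empty subtree = -1):
  height(14) = 1 + max(-1, -1) = 0
  height(1) = 1 + max(-1, 0) = 1
  height(20) = 1 + max(-1, -1) = 0
  height(27) = 1 + max(0, -1) = 1
  height(18) = 1 + max(1, 1) = 2
  height(38) = 1 + max(-1, -1) = 0
  height(36) = 1 + max(-1, 0) = 1
  height(45) = 1 + max(-1, -1) = 0
  height(47) = 1 + max(0, -1) = 1
  height(42) = 1 + max(1, 1) = 2
  height(35) = 1 + max(2, 2) = 3
Height = 3


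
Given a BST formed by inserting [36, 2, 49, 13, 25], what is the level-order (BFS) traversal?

Tree insertion order: [36, 2, 49, 13, 25]
Tree (level-order array): [36, 2, 49, None, 13, None, None, None, 25]
BFS from the root, enqueuing left then right child of each popped node:
  queue [36] -> pop 36, enqueue [2, 49], visited so far: [36]
  queue [2, 49] -> pop 2, enqueue [13], visited so far: [36, 2]
  queue [49, 13] -> pop 49, enqueue [none], visited so far: [36, 2, 49]
  queue [13] -> pop 13, enqueue [25], visited so far: [36, 2, 49, 13]
  queue [25] -> pop 25, enqueue [none], visited so far: [36, 2, 49, 13, 25]
Result: [36, 2, 49, 13, 25]


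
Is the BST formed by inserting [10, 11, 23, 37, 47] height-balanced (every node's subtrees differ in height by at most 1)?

Tree (level-order array): [10, None, 11, None, 23, None, 37, None, 47]
Definition: a tree is height-balanced if, at every node, |h(left) - h(right)| <= 1 (empty subtree has height -1).
Bottom-up per-node check:
  node 47: h_left=-1, h_right=-1, diff=0 [OK], height=0
  node 37: h_left=-1, h_right=0, diff=1 [OK], height=1
  node 23: h_left=-1, h_right=1, diff=2 [FAIL (|-1-1|=2 > 1)], height=2
  node 11: h_left=-1, h_right=2, diff=3 [FAIL (|-1-2|=3 > 1)], height=3
  node 10: h_left=-1, h_right=3, diff=4 [FAIL (|-1-3|=4 > 1)], height=4
Node 23 violates the condition: |-1 - 1| = 2 > 1.
Result: Not balanced


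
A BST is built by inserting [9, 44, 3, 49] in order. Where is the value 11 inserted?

Starting tree (level order): [9, 3, 44, None, None, None, 49]
Insertion path: 9 -> 44
Result: insert 11 as left child of 44
Final tree (level order): [9, 3, 44, None, None, 11, 49]


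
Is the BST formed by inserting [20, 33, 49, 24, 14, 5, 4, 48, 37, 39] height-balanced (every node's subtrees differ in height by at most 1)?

Tree (level-order array): [20, 14, 33, 5, None, 24, 49, 4, None, None, None, 48, None, None, None, 37, None, None, 39]
Definition: a tree is height-balanced if, at every node, |h(left) - h(right)| <= 1 (empty subtree has height -1).
Bottom-up per-node check:
  node 4: h_left=-1, h_right=-1, diff=0 [OK], height=0
  node 5: h_left=0, h_right=-1, diff=1 [OK], height=1
  node 14: h_left=1, h_right=-1, diff=2 [FAIL (|1--1|=2 > 1)], height=2
  node 24: h_left=-1, h_right=-1, diff=0 [OK], height=0
  node 39: h_left=-1, h_right=-1, diff=0 [OK], height=0
  node 37: h_left=-1, h_right=0, diff=1 [OK], height=1
  node 48: h_left=1, h_right=-1, diff=2 [FAIL (|1--1|=2 > 1)], height=2
  node 49: h_left=2, h_right=-1, diff=3 [FAIL (|2--1|=3 > 1)], height=3
  node 33: h_left=0, h_right=3, diff=3 [FAIL (|0-3|=3 > 1)], height=4
  node 20: h_left=2, h_right=4, diff=2 [FAIL (|2-4|=2 > 1)], height=5
Node 14 violates the condition: |1 - -1| = 2 > 1.
Result: Not balanced


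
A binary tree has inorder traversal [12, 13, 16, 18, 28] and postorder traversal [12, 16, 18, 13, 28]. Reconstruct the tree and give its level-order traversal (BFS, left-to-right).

Inorder:   [12, 13, 16, 18, 28]
Postorder: [12, 16, 18, 13, 28]
Algorithm: postorder visits root last, so walk postorder right-to-left;
each value is the root of the current inorder slice — split it at that
value, recurse on the right subtree first, then the left.
Recursive splits:
  root=28; inorder splits into left=[12, 13, 16, 18], right=[]
  root=13; inorder splits into left=[12], right=[16, 18]
  root=18; inorder splits into left=[16], right=[]
  root=16; inorder splits into left=[], right=[]
  root=12; inorder splits into left=[], right=[]
Reconstructed level-order: [28, 13, 12, 18, 16]


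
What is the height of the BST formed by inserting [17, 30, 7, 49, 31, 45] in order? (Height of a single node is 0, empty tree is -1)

Insertion order: [17, 30, 7, 49, 31, 45]
Tree (level-order array): [17, 7, 30, None, None, None, 49, 31, None, None, 45]
Compute height bottom-up (empty subtree = -1):
  height(7) = 1 + max(-1, -1) = 0
  height(45) = 1 + max(-1, -1) = 0
  height(31) = 1 + max(-1, 0) = 1
  height(49) = 1 + max(1, -1) = 2
  height(30) = 1 + max(-1, 2) = 3
  height(17) = 1 + max(0, 3) = 4
Height = 4


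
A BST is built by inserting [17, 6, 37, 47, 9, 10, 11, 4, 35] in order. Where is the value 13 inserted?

Starting tree (level order): [17, 6, 37, 4, 9, 35, 47, None, None, None, 10, None, None, None, None, None, 11]
Insertion path: 17 -> 6 -> 9 -> 10 -> 11
Result: insert 13 as right child of 11
Final tree (level order): [17, 6, 37, 4, 9, 35, 47, None, None, None, 10, None, None, None, None, None, 11, None, 13]


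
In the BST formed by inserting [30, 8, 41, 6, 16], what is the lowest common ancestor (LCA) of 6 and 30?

Tree insertion order: [30, 8, 41, 6, 16]
Tree (level-order array): [30, 8, 41, 6, 16]
In a BST, the LCA of p=6, q=30 is the first node v on the
root-to-leaf path with p <= v <= q (go left if both < v, right if both > v).
Walk from root:
  at 30: 6 <= 30 <= 30, this is the LCA
LCA = 30


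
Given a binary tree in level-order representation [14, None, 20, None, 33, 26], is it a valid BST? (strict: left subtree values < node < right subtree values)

Level-order array: [14, None, 20, None, 33, 26]
Validate using subtree bounds (lo, hi): at each node, require lo < value < hi,
then recurse left with hi=value and right with lo=value.
Preorder trace (stopping at first violation):
  at node 14 with bounds (-inf, +inf): OK
  at node 20 with bounds (14, +inf): OK
  at node 33 with bounds (20, +inf): OK
  at node 26 with bounds (20, 33): OK
No violation found at any node.
Result: Valid BST


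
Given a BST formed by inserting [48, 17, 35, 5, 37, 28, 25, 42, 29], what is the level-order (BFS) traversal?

Tree insertion order: [48, 17, 35, 5, 37, 28, 25, 42, 29]
Tree (level-order array): [48, 17, None, 5, 35, None, None, 28, 37, 25, 29, None, 42]
BFS from the root, enqueuing left then right child of each popped node:
  queue [48] -> pop 48, enqueue [17], visited so far: [48]
  queue [17] -> pop 17, enqueue [5, 35], visited so far: [48, 17]
  queue [5, 35] -> pop 5, enqueue [none], visited so far: [48, 17, 5]
  queue [35] -> pop 35, enqueue [28, 37], visited so far: [48, 17, 5, 35]
  queue [28, 37] -> pop 28, enqueue [25, 29], visited so far: [48, 17, 5, 35, 28]
  queue [37, 25, 29] -> pop 37, enqueue [42], visited so far: [48, 17, 5, 35, 28, 37]
  queue [25, 29, 42] -> pop 25, enqueue [none], visited so far: [48, 17, 5, 35, 28, 37, 25]
  queue [29, 42] -> pop 29, enqueue [none], visited so far: [48, 17, 5, 35, 28, 37, 25, 29]
  queue [42] -> pop 42, enqueue [none], visited so far: [48, 17, 5, 35, 28, 37, 25, 29, 42]
Result: [48, 17, 5, 35, 28, 37, 25, 29, 42]


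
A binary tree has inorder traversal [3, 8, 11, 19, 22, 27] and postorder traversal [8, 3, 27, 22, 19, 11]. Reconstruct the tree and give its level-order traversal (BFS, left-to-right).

Inorder:   [3, 8, 11, 19, 22, 27]
Postorder: [8, 3, 27, 22, 19, 11]
Algorithm: postorder visits root last, so walk postorder right-to-left;
each value is the root of the current inorder slice — split it at that
value, recurse on the right subtree first, then the left.
Recursive splits:
  root=11; inorder splits into left=[3, 8], right=[19, 22, 27]
  root=19; inorder splits into left=[], right=[22, 27]
  root=22; inorder splits into left=[], right=[27]
  root=27; inorder splits into left=[], right=[]
  root=3; inorder splits into left=[], right=[8]
  root=8; inorder splits into left=[], right=[]
Reconstructed level-order: [11, 3, 19, 8, 22, 27]


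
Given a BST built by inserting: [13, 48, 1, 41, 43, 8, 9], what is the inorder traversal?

Tree insertion order: [13, 48, 1, 41, 43, 8, 9]
Tree (level-order array): [13, 1, 48, None, 8, 41, None, None, 9, None, 43]
Inorder traversal: [1, 8, 9, 13, 41, 43, 48]


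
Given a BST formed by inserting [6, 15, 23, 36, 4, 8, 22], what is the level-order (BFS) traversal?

Tree insertion order: [6, 15, 23, 36, 4, 8, 22]
Tree (level-order array): [6, 4, 15, None, None, 8, 23, None, None, 22, 36]
BFS from the root, enqueuing left then right child of each popped node:
  queue [6] -> pop 6, enqueue [4, 15], visited so far: [6]
  queue [4, 15] -> pop 4, enqueue [none], visited so far: [6, 4]
  queue [15] -> pop 15, enqueue [8, 23], visited so far: [6, 4, 15]
  queue [8, 23] -> pop 8, enqueue [none], visited so far: [6, 4, 15, 8]
  queue [23] -> pop 23, enqueue [22, 36], visited so far: [6, 4, 15, 8, 23]
  queue [22, 36] -> pop 22, enqueue [none], visited so far: [6, 4, 15, 8, 23, 22]
  queue [36] -> pop 36, enqueue [none], visited so far: [6, 4, 15, 8, 23, 22, 36]
Result: [6, 4, 15, 8, 23, 22, 36]


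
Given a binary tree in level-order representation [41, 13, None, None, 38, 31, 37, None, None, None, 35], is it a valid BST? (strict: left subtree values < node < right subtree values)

Level-order array: [41, 13, None, None, 38, 31, 37, None, None, None, 35]
Validate using subtree bounds (lo, hi): at each node, require lo < value < hi,
then recurse left with hi=value and right with lo=value.
Preorder trace (stopping at first violation):
  at node 41 with bounds (-inf, +inf): OK
  at node 13 with bounds (-inf, 41): OK
  at node 38 with bounds (13, 41): OK
  at node 31 with bounds (13, 38): OK
  at node 37 with bounds (38, 41): VIOLATION
Node 37 violates its bound: not (38 < 37 < 41).
Result: Not a valid BST


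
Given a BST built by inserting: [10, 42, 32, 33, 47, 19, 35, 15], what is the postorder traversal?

Tree insertion order: [10, 42, 32, 33, 47, 19, 35, 15]
Tree (level-order array): [10, None, 42, 32, 47, 19, 33, None, None, 15, None, None, 35]
Postorder traversal: [15, 19, 35, 33, 32, 47, 42, 10]


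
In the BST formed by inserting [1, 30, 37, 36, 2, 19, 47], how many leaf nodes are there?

Tree built from: [1, 30, 37, 36, 2, 19, 47]
Tree (level-order array): [1, None, 30, 2, 37, None, 19, 36, 47]
Rule: A leaf has 0 children.
Per-node child counts:
  node 1: 1 child(ren)
  node 30: 2 child(ren)
  node 2: 1 child(ren)
  node 19: 0 child(ren)
  node 37: 2 child(ren)
  node 36: 0 child(ren)
  node 47: 0 child(ren)
Matching nodes: [19, 36, 47]
Count of leaf nodes: 3


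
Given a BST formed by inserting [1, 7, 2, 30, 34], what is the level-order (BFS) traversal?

Tree insertion order: [1, 7, 2, 30, 34]
Tree (level-order array): [1, None, 7, 2, 30, None, None, None, 34]
BFS from the root, enqueuing left then right child of each popped node:
  queue [1] -> pop 1, enqueue [7], visited so far: [1]
  queue [7] -> pop 7, enqueue [2, 30], visited so far: [1, 7]
  queue [2, 30] -> pop 2, enqueue [none], visited so far: [1, 7, 2]
  queue [30] -> pop 30, enqueue [34], visited so far: [1, 7, 2, 30]
  queue [34] -> pop 34, enqueue [none], visited so far: [1, 7, 2, 30, 34]
Result: [1, 7, 2, 30, 34]


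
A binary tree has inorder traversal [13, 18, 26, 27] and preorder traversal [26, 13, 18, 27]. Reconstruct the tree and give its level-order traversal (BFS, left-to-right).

Inorder:  [13, 18, 26, 27]
Preorder: [26, 13, 18, 27]
Algorithm: preorder visits root first, so consume preorder in order;
for each root, split the current inorder slice at that value into
left-subtree inorder and right-subtree inorder, then recurse.
Recursive splits:
  root=26; inorder splits into left=[13, 18], right=[27]
  root=13; inorder splits into left=[], right=[18]
  root=18; inorder splits into left=[], right=[]
  root=27; inorder splits into left=[], right=[]
Reconstructed level-order: [26, 13, 27, 18]


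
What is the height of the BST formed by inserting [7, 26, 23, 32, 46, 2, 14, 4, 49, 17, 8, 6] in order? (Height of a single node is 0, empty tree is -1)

Insertion order: [7, 26, 23, 32, 46, 2, 14, 4, 49, 17, 8, 6]
Tree (level-order array): [7, 2, 26, None, 4, 23, 32, None, 6, 14, None, None, 46, None, None, 8, 17, None, 49]
Compute height bottom-up (empty subtree = -1):
  height(6) = 1 + max(-1, -1) = 0
  height(4) = 1 + max(-1, 0) = 1
  height(2) = 1 + max(-1, 1) = 2
  height(8) = 1 + max(-1, -1) = 0
  height(17) = 1 + max(-1, -1) = 0
  height(14) = 1 + max(0, 0) = 1
  height(23) = 1 + max(1, -1) = 2
  height(49) = 1 + max(-1, -1) = 0
  height(46) = 1 + max(-1, 0) = 1
  height(32) = 1 + max(-1, 1) = 2
  height(26) = 1 + max(2, 2) = 3
  height(7) = 1 + max(2, 3) = 4
Height = 4


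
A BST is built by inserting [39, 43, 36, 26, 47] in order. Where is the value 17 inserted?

Starting tree (level order): [39, 36, 43, 26, None, None, 47]
Insertion path: 39 -> 36 -> 26
Result: insert 17 as left child of 26
Final tree (level order): [39, 36, 43, 26, None, None, 47, 17]


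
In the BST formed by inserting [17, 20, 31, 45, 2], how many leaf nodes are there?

Tree built from: [17, 20, 31, 45, 2]
Tree (level-order array): [17, 2, 20, None, None, None, 31, None, 45]
Rule: A leaf has 0 children.
Per-node child counts:
  node 17: 2 child(ren)
  node 2: 0 child(ren)
  node 20: 1 child(ren)
  node 31: 1 child(ren)
  node 45: 0 child(ren)
Matching nodes: [2, 45]
Count of leaf nodes: 2


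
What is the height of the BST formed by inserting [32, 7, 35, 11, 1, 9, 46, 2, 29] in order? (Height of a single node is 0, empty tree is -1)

Insertion order: [32, 7, 35, 11, 1, 9, 46, 2, 29]
Tree (level-order array): [32, 7, 35, 1, 11, None, 46, None, 2, 9, 29]
Compute height bottom-up (empty subtree = -1):
  height(2) = 1 + max(-1, -1) = 0
  height(1) = 1 + max(-1, 0) = 1
  height(9) = 1 + max(-1, -1) = 0
  height(29) = 1 + max(-1, -1) = 0
  height(11) = 1 + max(0, 0) = 1
  height(7) = 1 + max(1, 1) = 2
  height(46) = 1 + max(-1, -1) = 0
  height(35) = 1 + max(-1, 0) = 1
  height(32) = 1 + max(2, 1) = 3
Height = 3


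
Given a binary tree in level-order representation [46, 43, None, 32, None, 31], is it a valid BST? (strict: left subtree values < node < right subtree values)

Level-order array: [46, 43, None, 32, None, 31]
Validate using subtree bounds (lo, hi): at each node, require lo < value < hi,
then recurse left with hi=value and right with lo=value.
Preorder trace (stopping at first violation):
  at node 46 with bounds (-inf, +inf): OK
  at node 43 with bounds (-inf, 46): OK
  at node 32 with bounds (-inf, 43): OK
  at node 31 with bounds (-inf, 32): OK
No violation found at any node.
Result: Valid BST


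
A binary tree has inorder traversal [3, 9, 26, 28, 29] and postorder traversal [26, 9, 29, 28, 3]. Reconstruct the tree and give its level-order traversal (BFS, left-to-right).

Inorder:   [3, 9, 26, 28, 29]
Postorder: [26, 9, 29, 28, 3]
Algorithm: postorder visits root last, so walk postorder right-to-left;
each value is the root of the current inorder slice — split it at that
value, recurse on the right subtree first, then the left.
Recursive splits:
  root=3; inorder splits into left=[], right=[9, 26, 28, 29]
  root=28; inorder splits into left=[9, 26], right=[29]
  root=29; inorder splits into left=[], right=[]
  root=9; inorder splits into left=[], right=[26]
  root=26; inorder splits into left=[], right=[]
Reconstructed level-order: [3, 28, 9, 29, 26]


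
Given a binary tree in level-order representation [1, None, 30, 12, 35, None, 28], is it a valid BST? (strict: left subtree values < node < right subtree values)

Level-order array: [1, None, 30, 12, 35, None, 28]
Validate using subtree bounds (lo, hi): at each node, require lo < value < hi,
then recurse left with hi=value and right with lo=value.
Preorder trace (stopping at first violation):
  at node 1 with bounds (-inf, +inf): OK
  at node 30 with bounds (1, +inf): OK
  at node 12 with bounds (1, 30): OK
  at node 28 with bounds (12, 30): OK
  at node 35 with bounds (30, +inf): OK
No violation found at any node.
Result: Valid BST


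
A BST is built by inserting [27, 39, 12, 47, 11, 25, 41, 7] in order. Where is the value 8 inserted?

Starting tree (level order): [27, 12, 39, 11, 25, None, 47, 7, None, None, None, 41]
Insertion path: 27 -> 12 -> 11 -> 7
Result: insert 8 as right child of 7
Final tree (level order): [27, 12, 39, 11, 25, None, 47, 7, None, None, None, 41, None, None, 8]


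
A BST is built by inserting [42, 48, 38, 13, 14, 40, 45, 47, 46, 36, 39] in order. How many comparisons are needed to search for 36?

Search path for 36: 42 -> 38 -> 13 -> 14 -> 36
Found: True
Comparisons: 5


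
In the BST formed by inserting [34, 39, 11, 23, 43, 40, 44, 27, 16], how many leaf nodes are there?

Tree built from: [34, 39, 11, 23, 43, 40, 44, 27, 16]
Tree (level-order array): [34, 11, 39, None, 23, None, 43, 16, 27, 40, 44]
Rule: A leaf has 0 children.
Per-node child counts:
  node 34: 2 child(ren)
  node 11: 1 child(ren)
  node 23: 2 child(ren)
  node 16: 0 child(ren)
  node 27: 0 child(ren)
  node 39: 1 child(ren)
  node 43: 2 child(ren)
  node 40: 0 child(ren)
  node 44: 0 child(ren)
Matching nodes: [16, 27, 40, 44]
Count of leaf nodes: 4


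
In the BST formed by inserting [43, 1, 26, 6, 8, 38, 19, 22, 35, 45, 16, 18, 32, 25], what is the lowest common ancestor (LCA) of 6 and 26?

Tree insertion order: [43, 1, 26, 6, 8, 38, 19, 22, 35, 45, 16, 18, 32, 25]
Tree (level-order array): [43, 1, 45, None, 26, None, None, 6, 38, None, 8, 35, None, None, 19, 32, None, 16, 22, None, None, None, 18, None, 25]
In a BST, the LCA of p=6, q=26 is the first node v on the
root-to-leaf path with p <= v <= q (go left if both < v, right if both > v).
Walk from root:
  at 43: both 6 and 26 < 43, go left
  at 1: both 6 and 26 > 1, go right
  at 26: 6 <= 26 <= 26, this is the LCA
LCA = 26


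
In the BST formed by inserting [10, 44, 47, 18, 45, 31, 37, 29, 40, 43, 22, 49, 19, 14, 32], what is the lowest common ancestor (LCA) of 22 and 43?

Tree insertion order: [10, 44, 47, 18, 45, 31, 37, 29, 40, 43, 22, 49, 19, 14, 32]
Tree (level-order array): [10, None, 44, 18, 47, 14, 31, 45, 49, None, None, 29, 37, None, None, None, None, 22, None, 32, 40, 19, None, None, None, None, 43]
In a BST, the LCA of p=22, q=43 is the first node v on the
root-to-leaf path with p <= v <= q (go left if both < v, right if both > v).
Walk from root:
  at 10: both 22 and 43 > 10, go right
  at 44: both 22 and 43 < 44, go left
  at 18: both 22 and 43 > 18, go right
  at 31: 22 <= 31 <= 43, this is the LCA
LCA = 31


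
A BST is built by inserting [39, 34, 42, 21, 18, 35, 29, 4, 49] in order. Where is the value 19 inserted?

Starting tree (level order): [39, 34, 42, 21, 35, None, 49, 18, 29, None, None, None, None, 4]
Insertion path: 39 -> 34 -> 21 -> 18
Result: insert 19 as right child of 18
Final tree (level order): [39, 34, 42, 21, 35, None, 49, 18, 29, None, None, None, None, 4, 19]


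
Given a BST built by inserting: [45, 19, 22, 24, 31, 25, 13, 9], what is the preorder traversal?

Tree insertion order: [45, 19, 22, 24, 31, 25, 13, 9]
Tree (level-order array): [45, 19, None, 13, 22, 9, None, None, 24, None, None, None, 31, 25]
Preorder traversal: [45, 19, 13, 9, 22, 24, 31, 25]


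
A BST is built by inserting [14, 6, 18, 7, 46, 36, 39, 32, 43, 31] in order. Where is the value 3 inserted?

Starting tree (level order): [14, 6, 18, None, 7, None, 46, None, None, 36, None, 32, 39, 31, None, None, 43]
Insertion path: 14 -> 6
Result: insert 3 as left child of 6
Final tree (level order): [14, 6, 18, 3, 7, None, 46, None, None, None, None, 36, None, 32, 39, 31, None, None, 43]


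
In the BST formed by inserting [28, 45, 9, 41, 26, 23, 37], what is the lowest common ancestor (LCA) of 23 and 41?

Tree insertion order: [28, 45, 9, 41, 26, 23, 37]
Tree (level-order array): [28, 9, 45, None, 26, 41, None, 23, None, 37]
In a BST, the LCA of p=23, q=41 is the first node v on the
root-to-leaf path with p <= v <= q (go left if both < v, right if both > v).
Walk from root:
  at 28: 23 <= 28 <= 41, this is the LCA
LCA = 28


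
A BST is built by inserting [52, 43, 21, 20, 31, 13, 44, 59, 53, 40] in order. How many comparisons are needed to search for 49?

Search path for 49: 52 -> 43 -> 44
Found: False
Comparisons: 3


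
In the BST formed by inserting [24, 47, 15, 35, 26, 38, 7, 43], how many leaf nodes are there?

Tree built from: [24, 47, 15, 35, 26, 38, 7, 43]
Tree (level-order array): [24, 15, 47, 7, None, 35, None, None, None, 26, 38, None, None, None, 43]
Rule: A leaf has 0 children.
Per-node child counts:
  node 24: 2 child(ren)
  node 15: 1 child(ren)
  node 7: 0 child(ren)
  node 47: 1 child(ren)
  node 35: 2 child(ren)
  node 26: 0 child(ren)
  node 38: 1 child(ren)
  node 43: 0 child(ren)
Matching nodes: [7, 26, 43]
Count of leaf nodes: 3


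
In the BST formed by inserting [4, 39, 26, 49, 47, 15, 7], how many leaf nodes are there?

Tree built from: [4, 39, 26, 49, 47, 15, 7]
Tree (level-order array): [4, None, 39, 26, 49, 15, None, 47, None, 7]
Rule: A leaf has 0 children.
Per-node child counts:
  node 4: 1 child(ren)
  node 39: 2 child(ren)
  node 26: 1 child(ren)
  node 15: 1 child(ren)
  node 7: 0 child(ren)
  node 49: 1 child(ren)
  node 47: 0 child(ren)
Matching nodes: [7, 47]
Count of leaf nodes: 2


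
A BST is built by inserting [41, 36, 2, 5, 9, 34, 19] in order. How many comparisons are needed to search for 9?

Search path for 9: 41 -> 36 -> 2 -> 5 -> 9
Found: True
Comparisons: 5


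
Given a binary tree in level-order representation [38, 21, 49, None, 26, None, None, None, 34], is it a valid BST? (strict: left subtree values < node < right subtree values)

Level-order array: [38, 21, 49, None, 26, None, None, None, 34]
Validate using subtree bounds (lo, hi): at each node, require lo < value < hi,
then recurse left with hi=value and right with lo=value.
Preorder trace (stopping at first violation):
  at node 38 with bounds (-inf, +inf): OK
  at node 21 with bounds (-inf, 38): OK
  at node 26 with bounds (21, 38): OK
  at node 34 with bounds (26, 38): OK
  at node 49 with bounds (38, +inf): OK
No violation found at any node.
Result: Valid BST


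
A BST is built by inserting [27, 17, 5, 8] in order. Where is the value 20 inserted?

Starting tree (level order): [27, 17, None, 5, None, None, 8]
Insertion path: 27 -> 17
Result: insert 20 as right child of 17
Final tree (level order): [27, 17, None, 5, 20, None, 8]


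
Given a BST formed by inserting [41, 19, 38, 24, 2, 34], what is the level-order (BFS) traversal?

Tree insertion order: [41, 19, 38, 24, 2, 34]
Tree (level-order array): [41, 19, None, 2, 38, None, None, 24, None, None, 34]
BFS from the root, enqueuing left then right child of each popped node:
  queue [41] -> pop 41, enqueue [19], visited so far: [41]
  queue [19] -> pop 19, enqueue [2, 38], visited so far: [41, 19]
  queue [2, 38] -> pop 2, enqueue [none], visited so far: [41, 19, 2]
  queue [38] -> pop 38, enqueue [24], visited so far: [41, 19, 2, 38]
  queue [24] -> pop 24, enqueue [34], visited so far: [41, 19, 2, 38, 24]
  queue [34] -> pop 34, enqueue [none], visited so far: [41, 19, 2, 38, 24, 34]
Result: [41, 19, 2, 38, 24, 34]


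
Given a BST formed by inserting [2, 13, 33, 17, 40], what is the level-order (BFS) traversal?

Tree insertion order: [2, 13, 33, 17, 40]
Tree (level-order array): [2, None, 13, None, 33, 17, 40]
BFS from the root, enqueuing left then right child of each popped node:
  queue [2] -> pop 2, enqueue [13], visited so far: [2]
  queue [13] -> pop 13, enqueue [33], visited so far: [2, 13]
  queue [33] -> pop 33, enqueue [17, 40], visited so far: [2, 13, 33]
  queue [17, 40] -> pop 17, enqueue [none], visited so far: [2, 13, 33, 17]
  queue [40] -> pop 40, enqueue [none], visited so far: [2, 13, 33, 17, 40]
Result: [2, 13, 33, 17, 40]


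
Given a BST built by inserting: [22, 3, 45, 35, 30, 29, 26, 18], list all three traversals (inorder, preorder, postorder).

Tree insertion order: [22, 3, 45, 35, 30, 29, 26, 18]
Tree (level-order array): [22, 3, 45, None, 18, 35, None, None, None, 30, None, 29, None, 26]
Inorder (L, root, R): [3, 18, 22, 26, 29, 30, 35, 45]
Preorder (root, L, R): [22, 3, 18, 45, 35, 30, 29, 26]
Postorder (L, R, root): [18, 3, 26, 29, 30, 35, 45, 22]


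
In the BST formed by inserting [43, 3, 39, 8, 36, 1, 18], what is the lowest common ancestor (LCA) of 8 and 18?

Tree insertion order: [43, 3, 39, 8, 36, 1, 18]
Tree (level-order array): [43, 3, None, 1, 39, None, None, 8, None, None, 36, 18]
In a BST, the LCA of p=8, q=18 is the first node v on the
root-to-leaf path with p <= v <= q (go left if both < v, right if both > v).
Walk from root:
  at 43: both 8 and 18 < 43, go left
  at 3: both 8 and 18 > 3, go right
  at 39: both 8 and 18 < 39, go left
  at 8: 8 <= 8 <= 18, this is the LCA
LCA = 8


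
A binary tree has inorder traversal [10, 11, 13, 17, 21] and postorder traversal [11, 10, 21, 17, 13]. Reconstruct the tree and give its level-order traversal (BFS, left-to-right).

Inorder:   [10, 11, 13, 17, 21]
Postorder: [11, 10, 21, 17, 13]
Algorithm: postorder visits root last, so walk postorder right-to-left;
each value is the root of the current inorder slice — split it at that
value, recurse on the right subtree first, then the left.
Recursive splits:
  root=13; inorder splits into left=[10, 11], right=[17, 21]
  root=17; inorder splits into left=[], right=[21]
  root=21; inorder splits into left=[], right=[]
  root=10; inorder splits into left=[], right=[11]
  root=11; inorder splits into left=[], right=[]
Reconstructed level-order: [13, 10, 17, 11, 21]


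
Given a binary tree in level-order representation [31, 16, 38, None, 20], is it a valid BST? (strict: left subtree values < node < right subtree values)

Level-order array: [31, 16, 38, None, 20]
Validate using subtree bounds (lo, hi): at each node, require lo < value < hi,
then recurse left with hi=value and right with lo=value.
Preorder trace (stopping at first violation):
  at node 31 with bounds (-inf, +inf): OK
  at node 16 with bounds (-inf, 31): OK
  at node 20 with bounds (16, 31): OK
  at node 38 with bounds (31, +inf): OK
No violation found at any node.
Result: Valid BST


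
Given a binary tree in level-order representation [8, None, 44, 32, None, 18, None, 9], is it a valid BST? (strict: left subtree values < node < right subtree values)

Level-order array: [8, None, 44, 32, None, 18, None, 9]
Validate using subtree bounds (lo, hi): at each node, require lo < value < hi,
then recurse left with hi=value and right with lo=value.
Preorder trace (stopping at first violation):
  at node 8 with bounds (-inf, +inf): OK
  at node 44 with bounds (8, +inf): OK
  at node 32 with bounds (8, 44): OK
  at node 18 with bounds (8, 32): OK
  at node 9 with bounds (8, 18): OK
No violation found at any node.
Result: Valid BST


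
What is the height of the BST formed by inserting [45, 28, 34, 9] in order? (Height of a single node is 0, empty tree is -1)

Insertion order: [45, 28, 34, 9]
Tree (level-order array): [45, 28, None, 9, 34]
Compute height bottom-up (empty subtree = -1):
  height(9) = 1 + max(-1, -1) = 0
  height(34) = 1 + max(-1, -1) = 0
  height(28) = 1 + max(0, 0) = 1
  height(45) = 1 + max(1, -1) = 2
Height = 2


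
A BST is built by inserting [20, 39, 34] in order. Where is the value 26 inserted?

Starting tree (level order): [20, None, 39, 34]
Insertion path: 20 -> 39 -> 34
Result: insert 26 as left child of 34
Final tree (level order): [20, None, 39, 34, None, 26]


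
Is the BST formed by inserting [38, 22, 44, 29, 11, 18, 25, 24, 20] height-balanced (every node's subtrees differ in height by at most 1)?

Tree (level-order array): [38, 22, 44, 11, 29, None, None, None, 18, 25, None, None, 20, 24]
Definition: a tree is height-balanced if, at every node, |h(left) - h(right)| <= 1 (empty subtree has height -1).
Bottom-up per-node check:
  node 20: h_left=-1, h_right=-1, diff=0 [OK], height=0
  node 18: h_left=-1, h_right=0, diff=1 [OK], height=1
  node 11: h_left=-1, h_right=1, diff=2 [FAIL (|-1-1|=2 > 1)], height=2
  node 24: h_left=-1, h_right=-1, diff=0 [OK], height=0
  node 25: h_left=0, h_right=-1, diff=1 [OK], height=1
  node 29: h_left=1, h_right=-1, diff=2 [FAIL (|1--1|=2 > 1)], height=2
  node 22: h_left=2, h_right=2, diff=0 [OK], height=3
  node 44: h_left=-1, h_right=-1, diff=0 [OK], height=0
  node 38: h_left=3, h_right=0, diff=3 [FAIL (|3-0|=3 > 1)], height=4
Node 11 violates the condition: |-1 - 1| = 2 > 1.
Result: Not balanced


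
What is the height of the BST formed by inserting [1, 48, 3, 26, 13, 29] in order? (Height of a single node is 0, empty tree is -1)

Insertion order: [1, 48, 3, 26, 13, 29]
Tree (level-order array): [1, None, 48, 3, None, None, 26, 13, 29]
Compute height bottom-up (empty subtree = -1):
  height(13) = 1 + max(-1, -1) = 0
  height(29) = 1 + max(-1, -1) = 0
  height(26) = 1 + max(0, 0) = 1
  height(3) = 1 + max(-1, 1) = 2
  height(48) = 1 + max(2, -1) = 3
  height(1) = 1 + max(-1, 3) = 4
Height = 4


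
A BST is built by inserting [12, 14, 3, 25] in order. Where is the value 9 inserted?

Starting tree (level order): [12, 3, 14, None, None, None, 25]
Insertion path: 12 -> 3
Result: insert 9 as right child of 3
Final tree (level order): [12, 3, 14, None, 9, None, 25]
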